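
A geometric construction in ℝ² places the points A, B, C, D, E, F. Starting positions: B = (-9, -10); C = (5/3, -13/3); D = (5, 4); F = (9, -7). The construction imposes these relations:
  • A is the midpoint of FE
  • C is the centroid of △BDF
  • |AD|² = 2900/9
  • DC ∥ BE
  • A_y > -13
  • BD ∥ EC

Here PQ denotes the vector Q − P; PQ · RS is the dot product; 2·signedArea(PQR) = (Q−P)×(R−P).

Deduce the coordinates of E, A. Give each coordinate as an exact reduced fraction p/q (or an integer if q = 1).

A = (-5/3, -38/3)
E = (-37/3, -55/3)

1. E_x = -37/3  [BD ∥ EC ∩ DC ∥ BE]
2. E_y = -55/3  [BD ∥ EC ∩ DC ∥ BE]
   → E = (-37/3, -55/3)
3. A_x = -5/3  [A is the midpoint of FE]
4. A_y = -38/3  [A is the midpoint of FE]
   → A = (-5/3, -38/3)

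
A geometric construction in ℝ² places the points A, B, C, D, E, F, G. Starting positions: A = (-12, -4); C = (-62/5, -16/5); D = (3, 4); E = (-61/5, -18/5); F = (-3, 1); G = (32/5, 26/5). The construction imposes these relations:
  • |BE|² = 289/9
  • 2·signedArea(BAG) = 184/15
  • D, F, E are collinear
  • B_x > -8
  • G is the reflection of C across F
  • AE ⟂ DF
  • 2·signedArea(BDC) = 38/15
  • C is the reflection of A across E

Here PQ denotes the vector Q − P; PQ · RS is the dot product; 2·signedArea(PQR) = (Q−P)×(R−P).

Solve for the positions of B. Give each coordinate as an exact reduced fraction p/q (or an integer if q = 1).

B = (-36/5, -14/15)

1. B_x = -36/5  [2·signedArea(BDC) = 38/15 ∩ 2·signedArea(BAG) = 184/15]
2. B_y = -14/15  [2·signedArea(BDC) = 38/15 ∩ 2·signedArea(BAG) = 184/15]
   → B = (-36/5, -14/15)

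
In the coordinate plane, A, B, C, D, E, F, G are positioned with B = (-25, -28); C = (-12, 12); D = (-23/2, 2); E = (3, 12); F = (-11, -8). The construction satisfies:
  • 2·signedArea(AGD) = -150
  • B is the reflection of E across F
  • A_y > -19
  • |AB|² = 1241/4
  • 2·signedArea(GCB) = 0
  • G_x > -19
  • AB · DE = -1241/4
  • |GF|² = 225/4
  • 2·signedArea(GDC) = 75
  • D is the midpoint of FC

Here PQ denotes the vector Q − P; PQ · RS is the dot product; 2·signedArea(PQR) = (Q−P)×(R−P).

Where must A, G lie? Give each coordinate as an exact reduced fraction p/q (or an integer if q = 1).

1. A_x = -21/2  [line -29/2·x + -10·y + -1329/4 = 0 ∩ |AB|² = 1241/4]
2. A_y = -18  [line -29/2·x + -10·y + -1329/4 = 0 ∩ |AB|² = 1241/4]
   → A = (-21/2, -18)
3. G_x = -37/2  [2·signedArea(GCB) = 0 ∩ 2·signedArea(AGD) = -150]
4. G_y = -8  [2·signedArea(GCB) = 0 ∩ 2·signedArea(AGD) = -150]
   → G = (-37/2, -8)

A = (-21/2, -18)
G = (-37/2, -8)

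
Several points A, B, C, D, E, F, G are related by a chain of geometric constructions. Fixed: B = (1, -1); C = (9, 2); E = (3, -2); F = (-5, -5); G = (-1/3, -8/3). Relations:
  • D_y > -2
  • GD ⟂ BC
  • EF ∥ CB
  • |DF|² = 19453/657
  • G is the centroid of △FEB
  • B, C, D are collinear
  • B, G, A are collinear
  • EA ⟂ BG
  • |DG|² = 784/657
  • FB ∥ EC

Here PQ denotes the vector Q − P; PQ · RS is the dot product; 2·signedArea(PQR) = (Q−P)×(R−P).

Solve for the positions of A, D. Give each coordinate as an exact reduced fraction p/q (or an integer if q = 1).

A = (53/41, -26/41)
D = (-157/219, -120/73)

1. A_x = 53/41  [B, G, A are collinear ∩ EA ⟂ BG]
2. A_y = -26/41  [B, G, A are collinear ∩ EA ⟂ BG]
   → A = (53/41, -26/41)
3. D_x = -157/219  [B, C, D are collinear ∩ GD ⟂ BC]
4. D_y = -120/73  [B, C, D are collinear ∩ GD ⟂ BC]
   → D = (-157/219, -120/73)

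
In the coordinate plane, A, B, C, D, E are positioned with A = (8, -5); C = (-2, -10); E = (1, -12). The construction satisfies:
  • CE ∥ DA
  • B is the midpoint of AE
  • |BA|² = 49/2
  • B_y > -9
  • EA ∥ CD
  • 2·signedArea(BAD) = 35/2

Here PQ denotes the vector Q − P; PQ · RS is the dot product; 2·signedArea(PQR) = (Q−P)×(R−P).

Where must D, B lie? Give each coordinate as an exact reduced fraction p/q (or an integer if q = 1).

1. D_x = 5  [CE ∥ DA ∩ EA ∥ CD]
2. D_y = -3  [CE ∥ DA ∩ EA ∥ CD]
   → D = (5, -3)
3. B_x = 9/2  [B is the midpoint of AE]
4. B_y = -17/2  [B is the midpoint of AE]
   → B = (9/2, -17/2)

B = (9/2, -17/2)
D = (5, -3)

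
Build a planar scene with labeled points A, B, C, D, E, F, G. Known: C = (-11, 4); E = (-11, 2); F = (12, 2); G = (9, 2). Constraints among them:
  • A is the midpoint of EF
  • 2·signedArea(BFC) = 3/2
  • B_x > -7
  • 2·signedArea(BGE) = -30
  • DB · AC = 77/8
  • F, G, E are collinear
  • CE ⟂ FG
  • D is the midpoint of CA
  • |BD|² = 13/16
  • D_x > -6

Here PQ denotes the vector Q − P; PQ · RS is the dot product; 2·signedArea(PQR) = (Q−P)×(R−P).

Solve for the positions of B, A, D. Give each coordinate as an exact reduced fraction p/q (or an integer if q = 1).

1. B_x = -6  [2·signedArea(BGE) = -30 ∩ 2·signedArea(BFC) = 3/2]
2. B_y = 7/2  [2·signedArea(BGE) = -30 ∩ 2·signedArea(BFC) = 3/2]
   → B = (-6, 7/2)
3. A_x = 1/2  [A is the midpoint of EF]
4. A_y = 2  [A is the midpoint of EF]
   → A = (1/2, 2)
5. D_x = -21/4  [D is the midpoint of CA]
6. D_y = 3  [D is the midpoint of CA]
   → D = (-21/4, 3)

A = (1/2, 2)
B = (-6, 7/2)
D = (-21/4, 3)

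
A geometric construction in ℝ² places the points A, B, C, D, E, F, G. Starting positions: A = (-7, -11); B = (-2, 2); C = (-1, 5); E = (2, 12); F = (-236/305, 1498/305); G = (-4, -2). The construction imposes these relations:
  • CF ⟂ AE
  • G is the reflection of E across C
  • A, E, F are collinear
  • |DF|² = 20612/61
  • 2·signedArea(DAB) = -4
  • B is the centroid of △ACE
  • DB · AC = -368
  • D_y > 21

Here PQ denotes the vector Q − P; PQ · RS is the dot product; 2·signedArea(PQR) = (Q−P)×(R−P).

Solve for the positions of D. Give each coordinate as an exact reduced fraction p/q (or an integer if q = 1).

1. D_x = 6  [DB · AC = -368 ∩ 2·signedArea(DAB) = -4]
2. D_y = 22  [DB · AC = -368 ∩ 2·signedArea(DAB) = -4]
   → D = (6, 22)

D = (6, 22)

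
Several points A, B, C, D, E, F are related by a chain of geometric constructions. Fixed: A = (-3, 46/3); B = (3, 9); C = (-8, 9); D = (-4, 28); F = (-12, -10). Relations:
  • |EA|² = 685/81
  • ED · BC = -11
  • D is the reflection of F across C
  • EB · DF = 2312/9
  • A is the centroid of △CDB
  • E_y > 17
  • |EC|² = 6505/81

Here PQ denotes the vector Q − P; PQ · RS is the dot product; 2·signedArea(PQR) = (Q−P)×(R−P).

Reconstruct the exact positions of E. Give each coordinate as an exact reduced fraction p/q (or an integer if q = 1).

E = (-5, 157/9)

1. E_x = -5  [EB · DF = 2312/9 ∩ ED · BC = -11]
2. E_y = 157/9  [EB · DF = 2312/9 ∩ ED · BC = -11]
   → E = (-5, 157/9)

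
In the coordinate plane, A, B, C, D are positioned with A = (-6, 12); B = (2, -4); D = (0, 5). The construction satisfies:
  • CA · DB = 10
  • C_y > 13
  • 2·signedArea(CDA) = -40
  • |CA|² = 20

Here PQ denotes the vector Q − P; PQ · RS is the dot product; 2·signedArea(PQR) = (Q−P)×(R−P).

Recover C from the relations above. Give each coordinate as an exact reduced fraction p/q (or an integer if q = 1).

1. C_x = -2  [2·signedArea(CDA) = -40 ∩ CA · DB = 10]
2. C_y = 14  [2·signedArea(CDA) = -40 ∩ CA · DB = 10]
   → C = (-2, 14)

C = (-2, 14)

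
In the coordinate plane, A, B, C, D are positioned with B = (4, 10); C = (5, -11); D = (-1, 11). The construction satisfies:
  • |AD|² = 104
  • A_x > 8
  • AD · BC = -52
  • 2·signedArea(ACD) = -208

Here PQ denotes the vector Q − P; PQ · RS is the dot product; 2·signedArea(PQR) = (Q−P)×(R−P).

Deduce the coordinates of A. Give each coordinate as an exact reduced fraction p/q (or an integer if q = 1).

A = (9, 9)

1. A_x = 9  [2·signedArea(ACD) = -208 ∩ AD · BC = -52]
2. A_y = 9  [2·signedArea(ACD) = -208 ∩ AD · BC = -52]
   → A = (9, 9)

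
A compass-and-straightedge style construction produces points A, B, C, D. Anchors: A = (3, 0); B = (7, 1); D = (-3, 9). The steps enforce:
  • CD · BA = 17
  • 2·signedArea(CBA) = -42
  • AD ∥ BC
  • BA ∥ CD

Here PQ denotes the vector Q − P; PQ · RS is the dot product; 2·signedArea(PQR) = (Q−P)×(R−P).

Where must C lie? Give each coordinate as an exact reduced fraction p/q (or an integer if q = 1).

C = (1, 10)

1. C_x = 1  [BA ∥ CD ∩ AD ∥ BC]
2. C_y = 10  [BA ∥ CD ∩ AD ∥ BC]
   → C = (1, 10)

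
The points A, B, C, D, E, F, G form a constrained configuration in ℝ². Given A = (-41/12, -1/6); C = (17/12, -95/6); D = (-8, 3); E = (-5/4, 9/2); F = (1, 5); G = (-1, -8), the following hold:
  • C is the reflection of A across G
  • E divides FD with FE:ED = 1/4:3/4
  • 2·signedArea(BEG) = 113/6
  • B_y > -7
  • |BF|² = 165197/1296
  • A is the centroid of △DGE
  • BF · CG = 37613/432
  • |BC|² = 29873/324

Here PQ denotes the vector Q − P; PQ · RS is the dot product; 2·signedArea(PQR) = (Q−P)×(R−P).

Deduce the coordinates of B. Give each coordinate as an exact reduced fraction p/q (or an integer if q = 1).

1. B_x = 17/36  [BF · CG = 37613/432 ∩ 2·signedArea(BEG) = 113/6]
2. B_y = -113/18  [BF · CG = 37613/432 ∩ 2·signedArea(BEG) = 113/6]
   → B = (17/36, -113/18)

B = (17/36, -113/18)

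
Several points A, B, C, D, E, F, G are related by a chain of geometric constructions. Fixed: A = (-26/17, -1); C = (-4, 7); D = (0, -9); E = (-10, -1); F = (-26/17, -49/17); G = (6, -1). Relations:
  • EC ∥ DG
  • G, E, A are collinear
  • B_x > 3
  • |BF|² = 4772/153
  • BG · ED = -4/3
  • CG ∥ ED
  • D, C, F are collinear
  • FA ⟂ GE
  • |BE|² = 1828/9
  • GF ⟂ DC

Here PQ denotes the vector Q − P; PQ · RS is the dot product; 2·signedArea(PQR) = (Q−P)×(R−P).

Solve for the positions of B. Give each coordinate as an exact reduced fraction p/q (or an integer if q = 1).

1. B_x = 4  [line -10·x + 8·y + 208/3 = 0 ∩ |BE|² = 1828/9]
2. B_y = -11/3  [line -10·x + 8·y + 208/3 = 0 ∩ |BE|² = 1828/9]
   → B = (4, -11/3)

B = (4, -11/3)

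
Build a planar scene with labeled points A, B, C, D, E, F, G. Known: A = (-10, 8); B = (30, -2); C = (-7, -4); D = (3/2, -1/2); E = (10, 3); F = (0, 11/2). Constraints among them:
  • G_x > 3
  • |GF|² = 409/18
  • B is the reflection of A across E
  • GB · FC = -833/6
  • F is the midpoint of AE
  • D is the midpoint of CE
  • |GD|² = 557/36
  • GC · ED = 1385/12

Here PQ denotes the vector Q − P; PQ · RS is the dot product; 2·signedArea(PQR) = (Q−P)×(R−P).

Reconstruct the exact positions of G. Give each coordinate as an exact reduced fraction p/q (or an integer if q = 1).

1. G_x = 23/6  [GC · ED = 1385/12 ∩ GB · FC = -833/6]
2. G_y = 8/3  [GC · ED = 1385/12 ∩ GB · FC = -833/6]
   → G = (23/6, 8/3)

G = (23/6, 8/3)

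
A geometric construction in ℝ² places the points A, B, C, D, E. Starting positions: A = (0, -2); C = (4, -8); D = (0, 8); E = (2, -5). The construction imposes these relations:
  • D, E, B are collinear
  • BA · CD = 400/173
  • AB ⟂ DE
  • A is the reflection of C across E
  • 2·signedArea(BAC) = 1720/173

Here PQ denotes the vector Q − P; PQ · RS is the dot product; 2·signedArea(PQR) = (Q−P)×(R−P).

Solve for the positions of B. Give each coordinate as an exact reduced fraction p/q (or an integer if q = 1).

1. B_x = 260/173  [D, E, B are collinear ∩ AB ⟂ DE]
2. B_y = -306/173  [D, E, B are collinear ∩ AB ⟂ DE]
   → B = (260/173, -306/173)

B = (260/173, -306/173)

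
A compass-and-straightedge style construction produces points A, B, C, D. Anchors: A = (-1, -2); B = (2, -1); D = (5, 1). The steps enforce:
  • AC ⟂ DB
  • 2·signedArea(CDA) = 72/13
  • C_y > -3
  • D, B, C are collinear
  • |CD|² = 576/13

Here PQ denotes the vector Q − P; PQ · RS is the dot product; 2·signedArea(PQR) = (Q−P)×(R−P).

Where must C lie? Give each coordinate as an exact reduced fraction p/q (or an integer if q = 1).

1. C_x = -7/13  [D, B, C are collinear ∩ AC ⟂ DB]
2. C_y = -35/13  [D, B, C are collinear ∩ AC ⟂ DB]
   → C = (-7/13, -35/13)

C = (-7/13, -35/13)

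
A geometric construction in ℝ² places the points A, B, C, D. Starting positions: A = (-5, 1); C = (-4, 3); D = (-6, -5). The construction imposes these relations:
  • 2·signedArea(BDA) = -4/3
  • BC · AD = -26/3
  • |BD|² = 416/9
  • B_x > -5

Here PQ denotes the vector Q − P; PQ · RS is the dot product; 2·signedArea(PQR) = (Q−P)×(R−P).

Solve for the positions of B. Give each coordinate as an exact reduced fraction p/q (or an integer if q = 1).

1. B_x = -14/3  [BC · AD = -26/3 ∩ 2·signedArea(BDA) = -4/3]
2. B_y = 5/3  [BC · AD = -26/3 ∩ 2·signedArea(BDA) = -4/3]
   → B = (-14/3, 5/3)

B = (-14/3, 5/3)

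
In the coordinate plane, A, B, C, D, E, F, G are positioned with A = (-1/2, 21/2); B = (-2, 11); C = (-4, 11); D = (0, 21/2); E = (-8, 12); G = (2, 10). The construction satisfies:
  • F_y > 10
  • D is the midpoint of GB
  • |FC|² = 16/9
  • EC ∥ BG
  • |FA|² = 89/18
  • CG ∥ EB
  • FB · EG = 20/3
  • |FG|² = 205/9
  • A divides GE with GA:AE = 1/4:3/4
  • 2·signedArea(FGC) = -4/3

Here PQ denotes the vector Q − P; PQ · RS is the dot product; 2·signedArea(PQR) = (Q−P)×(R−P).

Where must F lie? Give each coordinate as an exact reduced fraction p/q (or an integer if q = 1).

F = (-8/3, 11)

1. F_x = -8/3  [2·signedArea(FGC) = -4/3 ∩ FB · EG = 20/3]
2. F_y = 11  [2·signedArea(FGC) = -4/3 ∩ FB · EG = 20/3]
   → F = (-8/3, 11)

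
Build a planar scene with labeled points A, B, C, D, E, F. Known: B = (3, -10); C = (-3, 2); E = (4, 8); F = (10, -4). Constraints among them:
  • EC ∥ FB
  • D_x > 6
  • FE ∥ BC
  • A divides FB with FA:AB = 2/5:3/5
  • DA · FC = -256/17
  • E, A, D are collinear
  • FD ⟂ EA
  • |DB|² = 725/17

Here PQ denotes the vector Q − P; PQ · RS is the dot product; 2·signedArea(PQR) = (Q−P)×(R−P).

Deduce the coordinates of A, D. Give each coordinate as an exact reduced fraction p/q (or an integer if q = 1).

A = (36/5, -32/5)
D = (116/17, -80/17)

1. A_x = 36/5  [A divides FB with FA:AB = 2/5:3/5]
2. A_y = -32/5  [A divides FB with FA:AB = 2/5:3/5]
   → A = (36/5, -32/5)
3. D_x = 116/17  [E, A, D are collinear ∩ FD ⟂ EA]
4. D_y = -80/17  [E, A, D are collinear ∩ FD ⟂ EA]
   → D = (116/17, -80/17)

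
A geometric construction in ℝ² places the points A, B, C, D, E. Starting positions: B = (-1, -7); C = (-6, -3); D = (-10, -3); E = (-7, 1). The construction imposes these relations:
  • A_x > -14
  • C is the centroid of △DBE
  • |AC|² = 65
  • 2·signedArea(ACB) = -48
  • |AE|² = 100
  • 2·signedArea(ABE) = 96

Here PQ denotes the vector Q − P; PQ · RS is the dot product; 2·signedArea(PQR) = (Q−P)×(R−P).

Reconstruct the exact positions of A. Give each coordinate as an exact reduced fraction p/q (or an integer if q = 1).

1. A_x = -13  [2·signedArea(ABE) = 96 ∩ 2·signedArea(ACB) = -48]
2. A_y = -7  [2·signedArea(ABE) = 96 ∩ 2·signedArea(ACB) = -48]
   → A = (-13, -7)

A = (-13, -7)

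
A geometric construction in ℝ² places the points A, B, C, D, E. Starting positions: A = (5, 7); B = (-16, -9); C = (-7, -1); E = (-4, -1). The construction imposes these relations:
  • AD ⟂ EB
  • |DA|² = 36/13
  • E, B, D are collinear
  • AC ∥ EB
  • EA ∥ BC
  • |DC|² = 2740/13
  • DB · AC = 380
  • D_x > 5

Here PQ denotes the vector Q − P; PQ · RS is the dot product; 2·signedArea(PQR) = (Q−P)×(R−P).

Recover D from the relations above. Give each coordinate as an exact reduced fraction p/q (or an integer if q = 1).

1. D_x = 77/13  [E, B, D are collinear ∩ AD ⟂ EB]
2. D_y = 73/13  [E, B, D are collinear ∩ AD ⟂ EB]
   → D = (77/13, 73/13)

D = (77/13, 73/13)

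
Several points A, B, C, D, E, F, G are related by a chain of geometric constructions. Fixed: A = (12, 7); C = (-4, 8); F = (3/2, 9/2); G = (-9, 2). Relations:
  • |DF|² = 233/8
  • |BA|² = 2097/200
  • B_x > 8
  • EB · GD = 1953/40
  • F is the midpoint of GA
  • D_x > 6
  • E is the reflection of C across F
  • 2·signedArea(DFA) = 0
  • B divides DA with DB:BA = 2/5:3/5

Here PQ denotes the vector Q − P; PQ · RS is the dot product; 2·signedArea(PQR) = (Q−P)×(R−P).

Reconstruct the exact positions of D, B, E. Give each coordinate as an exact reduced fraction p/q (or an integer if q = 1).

B = (177/20, 25/4)
D = (27/4, 23/4)
E = (7, 1)

1. D_x = 27/4  [line -5/2·x + 21/2·y + -87/2 = 0 ∩ |DF|² = 233/8]
2. D_y = 23/4  [line -5/2·x + 21/2·y + -87/2 = 0 ∩ |DF|² = 233/8]
   → D = (27/4, 23/4)
3. B_x = 177/20  [B divides DA with DB:BA = 2/5:3/5]
4. B_y = 25/4  [B divides DA with DB:BA = 2/5:3/5]
   → B = (177/20, 25/4)
5. E_x = 7  [E is the reflection of C across F]
6. E_y = 1  [E is the reflection of C across F]
   → E = (7, 1)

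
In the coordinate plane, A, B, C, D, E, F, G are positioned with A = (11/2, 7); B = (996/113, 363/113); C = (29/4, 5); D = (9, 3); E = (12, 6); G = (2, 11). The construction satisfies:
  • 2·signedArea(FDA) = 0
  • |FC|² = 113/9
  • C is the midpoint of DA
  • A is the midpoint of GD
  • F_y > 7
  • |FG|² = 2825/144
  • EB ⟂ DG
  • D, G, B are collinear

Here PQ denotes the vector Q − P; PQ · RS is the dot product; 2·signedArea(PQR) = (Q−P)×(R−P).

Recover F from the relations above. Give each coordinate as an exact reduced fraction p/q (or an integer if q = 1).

1. F_x = 59/12  [line -4·x + -7/2·y + 93/2 = 0 ∩ |FC|² = 113/9]
2. F_y = 23/3  [line -4·x + -7/2·y + 93/2 = 0 ∩ |FC|² = 113/9]
   → F = (59/12, 23/3)

F = (59/12, 23/3)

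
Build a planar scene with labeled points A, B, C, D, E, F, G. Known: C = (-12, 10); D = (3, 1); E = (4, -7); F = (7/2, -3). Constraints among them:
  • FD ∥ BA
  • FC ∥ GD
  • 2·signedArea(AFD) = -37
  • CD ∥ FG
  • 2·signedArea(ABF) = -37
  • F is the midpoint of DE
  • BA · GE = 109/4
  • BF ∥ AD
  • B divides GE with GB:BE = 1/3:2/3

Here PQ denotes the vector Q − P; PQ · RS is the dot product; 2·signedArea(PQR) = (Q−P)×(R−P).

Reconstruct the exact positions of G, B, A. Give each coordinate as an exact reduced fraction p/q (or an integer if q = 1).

1. G_x = 37/2  [FC ∥ GD ∩ CD ∥ FG]
2. G_y = -12  [FC ∥ GD ∩ CD ∥ FG]
   → G = (37/2, -12)
3. B_x = 41/3  [B divides GE with GB:BE = 1/3:2/3]
4. B_y = -31/3  [B divides GE with GB:BE = 1/3:2/3]
   → B = (41/3, -31/3)
5. A_x = 79/6  [BF ∥ AD ∩ FD ∥ BA]
6. A_y = -19/3  [BF ∥ AD ∩ FD ∥ BA]
   → A = (79/6, -19/3)

A = (79/6, -19/3)
B = (41/3, -31/3)
G = (37/2, -12)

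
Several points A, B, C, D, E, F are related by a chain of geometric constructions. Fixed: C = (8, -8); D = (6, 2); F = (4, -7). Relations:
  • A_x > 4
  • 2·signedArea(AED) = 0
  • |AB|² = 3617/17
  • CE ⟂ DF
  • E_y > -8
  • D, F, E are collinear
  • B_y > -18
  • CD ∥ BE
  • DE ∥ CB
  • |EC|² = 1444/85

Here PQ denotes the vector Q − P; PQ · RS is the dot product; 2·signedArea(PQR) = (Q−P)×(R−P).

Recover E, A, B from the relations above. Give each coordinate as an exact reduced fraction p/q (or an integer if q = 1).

A = (424/85, -217/85)
B = (508/85, -1454/85)
E = (338/85, -604/85)

1. E_x = 338/85  [D, F, E are collinear ∩ CE ⟂ DF]
2. E_y = -604/85  [D, F, E are collinear ∩ CE ⟂ DF]
   → E = (338/85, -604/85)
3. B_x = 508/85  [CD ∥ BE ∩ DE ∥ CB]
4. B_y = -1454/85  [CD ∥ BE ∩ DE ∥ CB]
   → B = (508/85, -1454/85)
5. A_x = 424/85  [line -774/85·x + 172/85·y + 860/17 = 0 ∩ |AB|² = 3617/17]
6. A_y = -217/85  [line -774/85·x + 172/85·y + 860/17 = 0 ∩ |AB|² = 3617/17]
   → A = (424/85, -217/85)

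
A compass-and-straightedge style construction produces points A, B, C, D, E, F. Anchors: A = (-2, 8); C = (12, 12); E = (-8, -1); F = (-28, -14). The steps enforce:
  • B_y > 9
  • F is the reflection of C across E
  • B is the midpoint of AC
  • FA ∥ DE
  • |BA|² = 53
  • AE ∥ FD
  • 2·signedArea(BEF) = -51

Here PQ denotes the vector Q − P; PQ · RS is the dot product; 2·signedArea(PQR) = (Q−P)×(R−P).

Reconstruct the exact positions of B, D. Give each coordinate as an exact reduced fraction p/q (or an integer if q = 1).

1. B_x = 5  [B is the midpoint of AC]
2. B_y = 10  [B is the midpoint of AC]
   → B = (5, 10)
3. D_x = -34  [FA ∥ DE ∩ AE ∥ FD]
4. D_y = -23  [FA ∥ DE ∩ AE ∥ FD]
   → D = (-34, -23)

B = (5, 10)
D = (-34, -23)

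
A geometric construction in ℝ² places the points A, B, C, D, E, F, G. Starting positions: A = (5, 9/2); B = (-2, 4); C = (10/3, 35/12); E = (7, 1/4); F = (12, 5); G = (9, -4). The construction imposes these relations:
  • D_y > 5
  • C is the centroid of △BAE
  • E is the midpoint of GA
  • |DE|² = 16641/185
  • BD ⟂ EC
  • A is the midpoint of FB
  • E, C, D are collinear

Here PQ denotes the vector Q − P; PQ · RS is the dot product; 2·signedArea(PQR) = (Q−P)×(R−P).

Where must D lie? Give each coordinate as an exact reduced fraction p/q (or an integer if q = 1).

D = (-124/185, 4313/740)

1. D_x = -124/185  [E, C, D are collinear ∩ BD ⟂ EC]
2. D_y = 4313/740  [E, C, D are collinear ∩ BD ⟂ EC]
   → D = (-124/185, 4313/740)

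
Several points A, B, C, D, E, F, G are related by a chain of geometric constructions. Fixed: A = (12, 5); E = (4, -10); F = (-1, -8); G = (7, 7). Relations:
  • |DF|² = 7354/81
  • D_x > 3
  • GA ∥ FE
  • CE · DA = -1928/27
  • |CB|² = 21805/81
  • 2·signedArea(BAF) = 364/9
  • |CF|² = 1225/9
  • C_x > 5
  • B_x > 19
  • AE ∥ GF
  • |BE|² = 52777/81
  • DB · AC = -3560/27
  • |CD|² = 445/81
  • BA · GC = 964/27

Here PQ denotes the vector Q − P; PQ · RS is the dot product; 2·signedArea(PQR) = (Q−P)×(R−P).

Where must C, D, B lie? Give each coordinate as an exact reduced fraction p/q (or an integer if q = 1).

B = (20, 89/9)
C = (6, 4/3)
D = (4, 1/9)

1. B_x = 20  [line 13·x + -13·y + -1183/9 = 0 ∩ |BE|² = 52777/81]
2. B_y = 89/9  [line 13·x + -13·y + -1183/9 = 0 ∩ |BE|² = 52777/81]
   → B = (20, 89/9)
3. C_x = 6  [line -8·x + -44/9·y + 1472/27 = 0 ∩ |CB|² = 21805/81]
4. C_y = 4/3  [line -8·x + -44/9·y + 1472/27 = 0 ∩ |CB|² = 21805/81]
   → C = (6, 4/3)
5. D_x = 4  [CE · DA = -1928/27 ∩ DB · AC = -3560/27]
6. D_y = 1/9  [CE · DA = -1928/27 ∩ DB · AC = -3560/27]
   → D = (4, 1/9)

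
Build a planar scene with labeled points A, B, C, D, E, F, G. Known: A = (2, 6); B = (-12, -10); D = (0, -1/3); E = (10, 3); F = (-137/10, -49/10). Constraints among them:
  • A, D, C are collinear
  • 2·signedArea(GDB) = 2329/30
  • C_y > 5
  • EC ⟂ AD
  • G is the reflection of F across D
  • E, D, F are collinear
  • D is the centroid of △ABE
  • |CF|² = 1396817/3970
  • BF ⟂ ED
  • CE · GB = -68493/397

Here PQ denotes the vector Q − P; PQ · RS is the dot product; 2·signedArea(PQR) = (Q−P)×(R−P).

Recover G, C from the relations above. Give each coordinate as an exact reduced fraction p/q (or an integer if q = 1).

1. G_x = 137/10  [G is the reflection of F across D]
2. G_y = 127/30  [G is the reflection of F across D]
   → G = (137/10, 127/30)
3. C_x = 740/397  [A, D, C are collinear ∩ EC ⟂ AD]
4. C_y = 2211/397  [A, D, C are collinear ∩ EC ⟂ AD]
   → C = (740/397, 2211/397)

C = (740/397, 2211/397)
G = (137/10, 127/30)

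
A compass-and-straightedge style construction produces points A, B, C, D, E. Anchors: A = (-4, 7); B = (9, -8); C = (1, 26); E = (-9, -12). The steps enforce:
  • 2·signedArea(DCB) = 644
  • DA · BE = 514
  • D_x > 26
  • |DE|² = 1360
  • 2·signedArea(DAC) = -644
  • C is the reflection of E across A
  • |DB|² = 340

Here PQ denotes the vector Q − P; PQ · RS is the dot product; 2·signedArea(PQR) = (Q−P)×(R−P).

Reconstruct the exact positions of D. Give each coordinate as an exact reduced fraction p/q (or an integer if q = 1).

D = (27, -4)

1. D_x = 27  [DA · BE = 514 ∩ 2·signedArea(DAC) = -644]
2. D_y = -4  [DA · BE = 514 ∩ 2·signedArea(DAC) = -644]
   → D = (27, -4)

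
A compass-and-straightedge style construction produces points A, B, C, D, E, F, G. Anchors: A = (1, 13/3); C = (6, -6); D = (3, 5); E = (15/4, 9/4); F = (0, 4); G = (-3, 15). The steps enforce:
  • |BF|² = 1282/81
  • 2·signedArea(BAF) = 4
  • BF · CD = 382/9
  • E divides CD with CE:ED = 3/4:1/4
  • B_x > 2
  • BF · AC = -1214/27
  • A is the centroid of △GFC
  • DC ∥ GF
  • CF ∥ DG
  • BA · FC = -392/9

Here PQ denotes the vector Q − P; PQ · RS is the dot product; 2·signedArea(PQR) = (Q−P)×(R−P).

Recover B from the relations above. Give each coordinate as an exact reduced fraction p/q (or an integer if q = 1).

1. B_x = 7/3  [BF · AC = -1214/27 ∩ 2·signedArea(BAF) = 4]
2. B_y = 7/9  [BF · AC = -1214/27 ∩ 2·signedArea(BAF) = 4]
   → B = (7/3, 7/9)

B = (7/3, 7/9)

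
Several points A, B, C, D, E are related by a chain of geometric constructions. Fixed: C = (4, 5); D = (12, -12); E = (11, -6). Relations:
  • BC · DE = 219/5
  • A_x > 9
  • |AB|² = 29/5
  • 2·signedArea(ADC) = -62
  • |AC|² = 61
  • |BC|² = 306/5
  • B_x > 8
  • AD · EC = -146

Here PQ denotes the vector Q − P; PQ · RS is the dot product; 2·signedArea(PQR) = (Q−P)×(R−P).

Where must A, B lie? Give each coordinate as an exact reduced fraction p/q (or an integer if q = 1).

A = (10, 0)
B = (41/5, -8/5)

1. A_x = 10  [2·signedArea(ADC) = -62 ∩ AD · EC = -146]
2. A_y = 0  [2·signedArea(ADC) = -62 ∩ AD · EC = -146]
   → A = (10, 0)
3. B_x = 41/5  [line 1·x + -6·y + -89/5 = 0 ∩ |BC|² = 306/5]
4. B_y = -8/5  [line 1·x + -6·y + -89/5 = 0 ∩ |BC|² = 306/5]
   → B = (41/5, -8/5)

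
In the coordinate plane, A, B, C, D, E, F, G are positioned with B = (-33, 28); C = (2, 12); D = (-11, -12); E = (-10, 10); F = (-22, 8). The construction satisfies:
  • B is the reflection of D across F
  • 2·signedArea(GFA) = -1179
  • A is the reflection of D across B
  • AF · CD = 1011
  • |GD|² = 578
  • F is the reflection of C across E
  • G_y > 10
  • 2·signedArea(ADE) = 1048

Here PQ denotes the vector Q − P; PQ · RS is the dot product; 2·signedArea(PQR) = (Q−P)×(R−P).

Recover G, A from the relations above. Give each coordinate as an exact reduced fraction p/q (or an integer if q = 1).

1. A_x = -55  [A is the reflection of D across B]
2. A_y = 68  [A is the reflection of D across B]
   → A = (-55, 68)
3. G_x = -4  [line -60·x + -33·y + 123 = 0 ∩ |GD|² = 578]
4. G_y = 11  [line -60·x + -33·y + 123 = 0 ∩ |GD|² = 578]
   → G = (-4, 11)

A = (-55, 68)
G = (-4, 11)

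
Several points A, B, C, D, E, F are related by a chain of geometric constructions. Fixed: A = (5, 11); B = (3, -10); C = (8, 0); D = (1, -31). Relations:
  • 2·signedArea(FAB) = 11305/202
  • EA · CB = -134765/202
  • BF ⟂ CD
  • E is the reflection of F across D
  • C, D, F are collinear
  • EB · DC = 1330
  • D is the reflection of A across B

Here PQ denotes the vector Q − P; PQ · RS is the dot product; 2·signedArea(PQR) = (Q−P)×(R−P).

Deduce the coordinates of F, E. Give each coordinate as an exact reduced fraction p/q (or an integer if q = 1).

E = (-729/202, -10385/202)
F = (1133/202, -2139/202)

1. F_x = 1133/202  [C, D, F are collinear ∩ BF ⟂ CD]
2. F_y = -2139/202  [C, D, F are collinear ∩ BF ⟂ CD]
   → F = (1133/202, -2139/202)
3. E_x = -729/202  [E is the reflection of F across D]
4. E_y = -10385/202  [E is the reflection of F across D]
   → E = (-729/202, -10385/202)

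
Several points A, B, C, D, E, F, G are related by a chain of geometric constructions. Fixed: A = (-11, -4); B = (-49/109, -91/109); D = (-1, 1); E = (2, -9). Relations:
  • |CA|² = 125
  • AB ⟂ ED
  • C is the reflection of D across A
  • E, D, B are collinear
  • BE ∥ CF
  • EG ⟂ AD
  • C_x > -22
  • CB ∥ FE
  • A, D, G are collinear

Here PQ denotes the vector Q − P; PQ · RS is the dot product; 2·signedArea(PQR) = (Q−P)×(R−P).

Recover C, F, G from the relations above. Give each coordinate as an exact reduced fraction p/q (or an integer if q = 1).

1. C_x = -21  [C is the reflection of D across A]
2. C_y = -9  [C is the reflection of D across A]
   → C = (-21, -9)
3. F_x = -2022/109  [CB ∥ FE ∩ BE ∥ CF]
4. F_y = -1871/109  [CB ∥ FE ∩ BE ∥ CF]
   → F = (-2022/109, -1871/109)
5. G_x = -13/5  [A, D, G are collinear ∩ EG ⟂ AD]
6. G_y = 1/5  [A, D, G are collinear ∩ EG ⟂ AD]
   → G = (-13/5, 1/5)

C = (-21, -9)
F = (-2022/109, -1871/109)
G = (-13/5, 1/5)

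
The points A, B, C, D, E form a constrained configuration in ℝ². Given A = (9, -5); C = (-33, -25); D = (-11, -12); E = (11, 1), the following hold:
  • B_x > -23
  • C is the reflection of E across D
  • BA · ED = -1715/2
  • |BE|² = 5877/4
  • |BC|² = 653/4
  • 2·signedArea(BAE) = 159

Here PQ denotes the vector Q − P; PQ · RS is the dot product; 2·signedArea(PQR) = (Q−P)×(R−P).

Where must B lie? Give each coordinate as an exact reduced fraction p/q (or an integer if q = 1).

1. B_x = -22  [BA · ED = -1715/2 ∩ 2·signedArea(BAE) = 159]
2. B_y = -37/2  [BA · ED = -1715/2 ∩ 2·signedArea(BAE) = 159]
   → B = (-22, -37/2)

B = (-22, -37/2)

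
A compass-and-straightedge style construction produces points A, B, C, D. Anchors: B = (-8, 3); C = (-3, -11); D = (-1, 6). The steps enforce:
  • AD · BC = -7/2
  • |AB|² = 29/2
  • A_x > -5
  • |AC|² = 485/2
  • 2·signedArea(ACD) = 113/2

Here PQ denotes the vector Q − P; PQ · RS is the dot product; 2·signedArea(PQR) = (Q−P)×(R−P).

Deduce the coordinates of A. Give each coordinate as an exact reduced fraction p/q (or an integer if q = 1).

1. A_x = -9/2  [2·signedArea(ACD) = 113/2 ∩ AD · BC = -7/2]
2. A_y = 9/2  [2·signedArea(ACD) = 113/2 ∩ AD · BC = -7/2]
   → A = (-9/2, 9/2)

A = (-9/2, 9/2)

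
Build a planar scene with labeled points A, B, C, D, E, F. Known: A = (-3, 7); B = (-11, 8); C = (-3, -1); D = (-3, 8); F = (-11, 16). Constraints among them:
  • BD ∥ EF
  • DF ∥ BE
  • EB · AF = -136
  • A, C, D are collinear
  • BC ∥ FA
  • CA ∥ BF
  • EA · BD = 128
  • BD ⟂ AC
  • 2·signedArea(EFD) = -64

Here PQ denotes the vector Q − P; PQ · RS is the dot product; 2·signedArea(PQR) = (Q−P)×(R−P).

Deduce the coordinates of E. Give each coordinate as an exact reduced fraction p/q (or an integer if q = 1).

E = (-19, 16)

1. E_x = -19  [BD ∥ EF ∩ DF ∥ BE]
2. E_y = 16  [BD ∥ EF ∩ DF ∥ BE]
   → E = (-19, 16)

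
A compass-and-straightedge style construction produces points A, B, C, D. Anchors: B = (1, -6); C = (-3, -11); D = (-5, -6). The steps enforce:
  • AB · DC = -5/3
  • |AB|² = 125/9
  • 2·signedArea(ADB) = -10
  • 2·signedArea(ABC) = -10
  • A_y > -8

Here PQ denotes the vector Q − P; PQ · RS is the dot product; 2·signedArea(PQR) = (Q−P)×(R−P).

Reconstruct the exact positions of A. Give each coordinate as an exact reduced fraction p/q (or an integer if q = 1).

A = (-7/3, -23/3)

1. A_x = -7/3  [AB · DC = -5/3 ∩ 2·signedArea(ABC) = -10]
2. A_y = -23/3  [AB · DC = -5/3 ∩ 2·signedArea(ABC) = -10]
   → A = (-7/3, -23/3)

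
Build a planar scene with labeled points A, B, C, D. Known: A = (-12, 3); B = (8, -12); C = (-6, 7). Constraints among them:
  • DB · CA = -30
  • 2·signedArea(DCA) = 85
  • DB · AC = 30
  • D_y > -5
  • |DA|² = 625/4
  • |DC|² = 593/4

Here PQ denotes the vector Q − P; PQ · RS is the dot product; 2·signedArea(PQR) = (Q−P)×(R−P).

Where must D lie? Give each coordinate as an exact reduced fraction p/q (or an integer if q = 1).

1. D_x = -2  [DB · AC = 30 ∩ 2·signedArea(DCA) = 85]
2. D_y = -9/2  [DB · AC = 30 ∩ 2·signedArea(DCA) = 85]
   → D = (-2, -9/2)

D = (-2, -9/2)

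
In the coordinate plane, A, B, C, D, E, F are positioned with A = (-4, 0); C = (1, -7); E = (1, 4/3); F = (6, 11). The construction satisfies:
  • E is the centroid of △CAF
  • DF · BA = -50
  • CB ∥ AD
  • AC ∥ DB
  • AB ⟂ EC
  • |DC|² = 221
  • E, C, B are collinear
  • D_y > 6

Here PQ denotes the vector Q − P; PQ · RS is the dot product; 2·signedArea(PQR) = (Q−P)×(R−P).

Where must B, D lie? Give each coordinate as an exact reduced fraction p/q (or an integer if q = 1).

1. B_x = 1  [E, C, B are collinear ∩ AB ⟂ EC]
2. B_y = 0  [E, C, B are collinear ∩ AB ⟂ EC]
   → B = (1, 0)
3. D_x = -4  [AC ∥ DB ∩ CB ∥ AD]
4. D_y = 7  [AC ∥ DB ∩ CB ∥ AD]
   → D = (-4, 7)

B = (1, 0)
D = (-4, 7)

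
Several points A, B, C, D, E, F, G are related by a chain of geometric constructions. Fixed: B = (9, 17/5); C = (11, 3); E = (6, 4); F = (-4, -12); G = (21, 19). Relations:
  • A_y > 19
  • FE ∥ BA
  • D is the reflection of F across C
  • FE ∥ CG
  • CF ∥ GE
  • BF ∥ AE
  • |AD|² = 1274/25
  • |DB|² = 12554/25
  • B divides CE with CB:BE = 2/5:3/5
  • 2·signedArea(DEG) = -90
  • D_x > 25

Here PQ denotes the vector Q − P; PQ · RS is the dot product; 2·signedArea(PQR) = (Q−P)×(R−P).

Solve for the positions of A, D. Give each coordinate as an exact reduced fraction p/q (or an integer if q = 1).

A = (19, 97/5)
D = (26, 18)

1. A_x = 19  [BF ∥ AE ∩ FE ∥ BA]
2. A_y = 97/5  [BF ∥ AE ∩ FE ∥ BA]
   → A = (19, 97/5)
3. D_x = 26  [D is the reflection of F across C]
4. D_y = 18  [D is the reflection of F across C]
   → D = (26, 18)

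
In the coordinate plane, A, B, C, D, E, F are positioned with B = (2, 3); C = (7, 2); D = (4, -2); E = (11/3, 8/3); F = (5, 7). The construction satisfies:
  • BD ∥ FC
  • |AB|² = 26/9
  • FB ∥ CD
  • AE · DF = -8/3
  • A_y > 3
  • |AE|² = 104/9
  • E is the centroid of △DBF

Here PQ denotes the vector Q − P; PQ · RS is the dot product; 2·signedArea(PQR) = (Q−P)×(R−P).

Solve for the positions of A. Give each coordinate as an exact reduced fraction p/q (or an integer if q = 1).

A = (1/3, 10/3)

1. A_x = 1/3  [line -1·x + -9·y + 91/3 = 0 ∩ |AE|² = 104/9]
2. A_y = 10/3  [line -1·x + -9·y + 91/3 = 0 ∩ |AE|² = 104/9]
   → A = (1/3, 10/3)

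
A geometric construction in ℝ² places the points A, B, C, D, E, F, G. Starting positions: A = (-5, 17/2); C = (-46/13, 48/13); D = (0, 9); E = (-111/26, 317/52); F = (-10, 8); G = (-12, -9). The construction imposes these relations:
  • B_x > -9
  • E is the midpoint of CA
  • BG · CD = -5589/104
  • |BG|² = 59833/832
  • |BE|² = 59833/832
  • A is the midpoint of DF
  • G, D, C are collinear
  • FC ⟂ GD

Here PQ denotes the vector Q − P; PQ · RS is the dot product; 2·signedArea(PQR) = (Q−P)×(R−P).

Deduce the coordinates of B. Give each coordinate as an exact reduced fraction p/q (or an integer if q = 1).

B = (-423/52, -151/104)

1. B_x = -423/52  [line -46/13·x + -69/13·y + -3795/104 = 0 ∩ |BE|² = 59833/832]
2. B_y = -151/104  [line -46/13·x + -69/13·y + -3795/104 = 0 ∩ |BE|² = 59833/832]
   → B = (-423/52, -151/104)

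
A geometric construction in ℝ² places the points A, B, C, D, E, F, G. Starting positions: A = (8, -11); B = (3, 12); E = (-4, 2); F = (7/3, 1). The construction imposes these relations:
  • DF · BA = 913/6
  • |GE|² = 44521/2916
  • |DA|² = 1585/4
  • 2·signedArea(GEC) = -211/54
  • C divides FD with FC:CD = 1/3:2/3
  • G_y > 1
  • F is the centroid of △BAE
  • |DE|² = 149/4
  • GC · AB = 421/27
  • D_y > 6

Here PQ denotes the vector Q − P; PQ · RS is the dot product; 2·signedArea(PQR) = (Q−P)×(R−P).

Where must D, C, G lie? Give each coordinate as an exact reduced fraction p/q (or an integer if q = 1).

1. D_x = -1/2  [line -5·x + 23·y + -327/2 = 0 ∩ |DE|² = 149/4]
2. D_y = 7  [line -5·x + 23·y + -327/2 = 0 ∩ |DE|² = 149/4]
   → D = (-1/2, 7)
3. C_x = 25/18  [C divides FD with FC:CD = 1/3:2/3]
4. C_y = 3  [C divides FD with FC:CD = 1/3:2/3]
   → C = (25/18, 3)
5. G_x = -5/54  [GC · AB = 421/27 ∩ 2·signedArea(GEC) = -211/54]
6. G_y = 2  [GC · AB = 421/27 ∩ 2·signedArea(GEC) = -211/54]
   → G = (-5/54, 2)

C = (25/18, 3)
D = (-1/2, 7)
G = (-5/54, 2)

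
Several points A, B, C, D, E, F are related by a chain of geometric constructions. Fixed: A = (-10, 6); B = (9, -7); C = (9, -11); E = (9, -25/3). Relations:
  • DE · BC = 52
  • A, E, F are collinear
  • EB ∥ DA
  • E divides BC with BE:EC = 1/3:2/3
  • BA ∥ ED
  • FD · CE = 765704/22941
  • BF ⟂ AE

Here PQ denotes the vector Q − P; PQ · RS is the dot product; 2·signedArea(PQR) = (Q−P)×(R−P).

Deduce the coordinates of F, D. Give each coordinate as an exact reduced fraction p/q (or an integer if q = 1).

D = (-10, 14/3)
F = (21307/2549, -20009/2549)

1. F_x = 21307/2549  [A, E, F are collinear ∩ BF ⟂ AE]
2. F_y = -20009/2549  [A, E, F are collinear ∩ BF ⟂ AE]
   → F = (21307/2549, -20009/2549)
3. D_x = -10  [EB ∥ DA ∩ BA ∥ ED]
4. D_y = 14/3  [EB ∥ DA ∩ BA ∥ ED]
   → D = (-10, 14/3)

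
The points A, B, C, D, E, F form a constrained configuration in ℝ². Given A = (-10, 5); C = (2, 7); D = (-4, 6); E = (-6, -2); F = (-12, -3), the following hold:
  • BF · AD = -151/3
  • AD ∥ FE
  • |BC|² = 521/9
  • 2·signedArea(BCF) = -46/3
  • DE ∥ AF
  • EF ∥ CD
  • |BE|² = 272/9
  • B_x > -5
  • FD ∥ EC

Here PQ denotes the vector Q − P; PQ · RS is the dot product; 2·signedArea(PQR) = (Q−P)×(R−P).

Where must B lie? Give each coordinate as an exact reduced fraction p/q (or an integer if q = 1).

B = (-14/3, 10/3)

1. B_x = -14/3  [BF · AD = -151/3 ∩ 2·signedArea(BCF) = -46/3]
2. B_y = 10/3  [BF · AD = -151/3 ∩ 2·signedArea(BCF) = -46/3]
   → B = (-14/3, 10/3)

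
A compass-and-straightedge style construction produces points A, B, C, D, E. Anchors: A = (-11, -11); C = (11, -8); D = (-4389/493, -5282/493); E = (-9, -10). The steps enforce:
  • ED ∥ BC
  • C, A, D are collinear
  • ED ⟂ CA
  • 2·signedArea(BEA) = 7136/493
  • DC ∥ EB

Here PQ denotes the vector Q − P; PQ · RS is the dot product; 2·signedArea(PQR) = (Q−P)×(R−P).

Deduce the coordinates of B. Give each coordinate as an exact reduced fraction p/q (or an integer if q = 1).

B = (5375/493, -3592/493)

1. B_x = 5375/493  [ED ∥ BC ∩ DC ∥ EB]
2. B_y = -3592/493  [ED ∥ BC ∩ DC ∥ EB]
   → B = (5375/493, -3592/493)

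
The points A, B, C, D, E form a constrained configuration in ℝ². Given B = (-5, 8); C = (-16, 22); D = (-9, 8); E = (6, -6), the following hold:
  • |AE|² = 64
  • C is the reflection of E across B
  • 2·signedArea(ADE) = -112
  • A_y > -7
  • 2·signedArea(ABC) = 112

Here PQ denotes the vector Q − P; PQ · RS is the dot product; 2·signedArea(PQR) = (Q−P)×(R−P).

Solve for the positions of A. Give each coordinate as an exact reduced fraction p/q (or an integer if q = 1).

A = (-2, -6)

1. A_x = -2  [2·signedArea(ADE) = -112 ∩ 2·signedArea(ABC) = 112]
2. A_y = -6  [2·signedArea(ADE) = -112 ∩ 2·signedArea(ABC) = 112]
   → A = (-2, -6)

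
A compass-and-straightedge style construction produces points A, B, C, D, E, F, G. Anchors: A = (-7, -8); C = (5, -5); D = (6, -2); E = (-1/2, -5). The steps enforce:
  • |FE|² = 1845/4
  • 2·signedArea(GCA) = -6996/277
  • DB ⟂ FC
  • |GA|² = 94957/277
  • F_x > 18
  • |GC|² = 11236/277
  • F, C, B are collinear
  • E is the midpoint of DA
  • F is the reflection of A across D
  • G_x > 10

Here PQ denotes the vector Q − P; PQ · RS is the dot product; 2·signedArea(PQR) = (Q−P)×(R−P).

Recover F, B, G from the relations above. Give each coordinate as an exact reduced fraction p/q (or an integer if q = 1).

B = (1959/277, -1016/277)
F = (19, 4)
G = (2869/277, -431/277)

1. F_x = 19  [F is the reflection of A across D]
2. F_y = 4  [F is the reflection of A across D]
   → F = (19, 4)
3. B_x = 1959/277  [F, C, B are collinear ∩ DB ⟂ FC]
4. B_y = -1016/277  [F, C, B are collinear ∩ DB ⟂ FC]
   → B = (1959/277, -1016/277)
5. G_x = 2869/277  [line 3·x + -12·y + -13779/277 = 0 ∩ |GA|² = 94957/277]
6. G_y = -431/277  [line 3·x + -12·y + -13779/277 = 0 ∩ |GA|² = 94957/277]
   → G = (2869/277, -431/277)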